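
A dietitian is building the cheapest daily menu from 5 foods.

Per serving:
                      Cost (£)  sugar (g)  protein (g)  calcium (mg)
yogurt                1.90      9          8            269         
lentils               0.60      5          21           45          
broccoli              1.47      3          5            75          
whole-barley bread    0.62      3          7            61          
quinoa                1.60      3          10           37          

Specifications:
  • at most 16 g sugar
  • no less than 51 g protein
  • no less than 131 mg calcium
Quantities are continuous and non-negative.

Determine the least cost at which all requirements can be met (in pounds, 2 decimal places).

Let x1 = servings of yogurt, x2 = servings of lentils, x3 = servings of broccoli, x4 = servings of whole-barley bread, x5 = servings of quinoa.
Minimize 1.9x1 + 0.6x2 + 1.47x3 + 0.62x4 + 1.6x5 with:
  9x1 + 5x2 + 3x3 + 3x4 + 3x5 ≤ 16   (sugar)
  8x1 + 21x2 + 5x3 + 7x4 + 10x5 ≥ 51   (protein)
  269x1 + 45x2 + 75x3 + 61x4 + 37x5 ≥ 131   (calcium)
  x1, x2, x3, x4, x5 ≥ 0.
The cheapest feasible vertex uses only yogurt, lentils; broccoli, whole-barley bread, quinoa are not used. The protein and calcium requirements are met with equality.
Optimal quantities: yogurt = 0.08622 servings, lentils = 2.396 servings.
Objective = 1.9·0.08622 + 0.6·2.396 = 1.6014.

£1.60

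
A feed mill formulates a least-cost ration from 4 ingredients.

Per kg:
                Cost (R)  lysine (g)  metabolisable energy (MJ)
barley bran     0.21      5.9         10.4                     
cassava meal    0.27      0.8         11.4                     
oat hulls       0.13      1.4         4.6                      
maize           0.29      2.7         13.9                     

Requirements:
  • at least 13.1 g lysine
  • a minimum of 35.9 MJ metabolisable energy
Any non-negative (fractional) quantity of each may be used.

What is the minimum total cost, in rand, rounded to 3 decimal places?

Let x1 = kg of barley bran, x2 = kg of cassava meal, x3 = kg of oat hulls, x4 = kg of maize.
min 0.21x1 + 0.27x2 + 0.13x3 + 0.29x4 s.t.:
  5.9x1 + 0.8x2 + 1.4x3 + 2.7x4 ≥ 13.1   (lysine)
  10.4x1 + 11.4x2 + 4.6x3 + 13.9x4 ≥ 35.9   (metabolisable energy)
  x1, x2, x3, x4 ≥ 0.
The cheapest feasible vertex uses only barley bran; cassava meal, oat hulls, maize are not used. There the metabolisable energy constraint is tight.
So barley bran = 3.452 kg.
Total cost: 0.21·3.452 = 0.72492.

R0.725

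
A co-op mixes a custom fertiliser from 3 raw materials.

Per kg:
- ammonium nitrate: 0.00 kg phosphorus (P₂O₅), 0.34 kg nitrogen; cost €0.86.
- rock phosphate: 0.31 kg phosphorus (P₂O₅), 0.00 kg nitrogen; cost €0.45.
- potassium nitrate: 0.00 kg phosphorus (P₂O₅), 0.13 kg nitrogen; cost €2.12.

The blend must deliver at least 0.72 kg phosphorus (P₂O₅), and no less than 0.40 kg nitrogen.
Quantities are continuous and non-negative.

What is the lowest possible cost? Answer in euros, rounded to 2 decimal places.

Treat it as an LP. Let x1 = kg of ammonium nitrate, x2 = kg of rock phosphate, x3 = kg of potassium nitrate.
min 0.86x1 + 0.45x2 + 2.12x3 s.t.:
  0.31x2 ≥ 0.72   (phosphorus (P₂O₅))
  0.34x1 + 0.13x3 ≥ 0.4   (nitrogen)
  x1, x2, x3 ≥ 0.
The minimum-cost mix takes nothing from potassium nitrate — only ammonium nitrate, rock phosphate. There the phosphorus (P₂O₅) and nitrogen constraints are tight.
So ammonium nitrate = 1.176 kg, rock phosphate = 2.323 kg.
Total cost: 0.86·1.176 + 0.45·2.323 = 2.0567.

€2.06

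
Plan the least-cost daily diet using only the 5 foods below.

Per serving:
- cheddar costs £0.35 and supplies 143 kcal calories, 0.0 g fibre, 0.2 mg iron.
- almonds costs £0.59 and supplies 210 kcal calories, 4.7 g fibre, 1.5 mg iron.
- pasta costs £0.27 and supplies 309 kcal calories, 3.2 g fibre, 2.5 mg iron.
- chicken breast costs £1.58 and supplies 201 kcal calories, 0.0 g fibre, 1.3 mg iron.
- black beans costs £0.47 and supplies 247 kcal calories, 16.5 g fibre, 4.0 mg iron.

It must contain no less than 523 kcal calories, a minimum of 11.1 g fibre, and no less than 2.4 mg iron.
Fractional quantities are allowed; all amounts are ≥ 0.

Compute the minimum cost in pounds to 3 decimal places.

£0.561

Let x1 = servings of cheddar, x2 = servings of almonds, x3 = servings of pasta, x4 = servings of chicken breast, x5 = servings of black beans.
Minimise 0.35x1 + 0.59x2 + 0.27x3 + 1.58x4 + 0.47x5 subject to:
  143x1 + 210x2 + 309x3 + 201x4 + 247x5 ≥ 523   (calories)
  4.7x2 + 3.2x3 + 16.5x5 ≥ 11.1   (fibre)
  0.2x1 + 1.5x2 + 2.5x3 + 1.3x4 + 4x5 ≥ 2.4   (iron)
  x1, x2, x3, x4, x5 ≥ 0.
The cheapest feasible vertex uses only pasta, black beans; cheddar, almonds, chicken breast are not used. There the calories and fibre constraints are tight.
Solving gives x3 = 1.367, x5 = 0.4077.
Hence cost = 0.27·1.367 + 0.47·0.4077 = £0.56071.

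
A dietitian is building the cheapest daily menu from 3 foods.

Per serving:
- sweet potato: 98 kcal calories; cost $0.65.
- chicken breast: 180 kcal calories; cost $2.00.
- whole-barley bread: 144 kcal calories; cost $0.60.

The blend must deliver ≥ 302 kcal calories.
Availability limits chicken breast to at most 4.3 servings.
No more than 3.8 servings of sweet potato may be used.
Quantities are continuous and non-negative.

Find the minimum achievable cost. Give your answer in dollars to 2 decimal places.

$1.26

Treat it as an LP. Let x1 = servings of sweet potato, x2 = servings of chicken breast, x3 = servings of whole-barley bread.
min 0.65x1 + 2x2 + 0.6x3 s.t.:
  98x1 + 180x2 + 144x3 ≥ 302   (calories)
  x2 ≤ 4.3
  x1 ≤ 3.8
  x1, x2, x3 ≥ 0.
At the optimum only whole-barley bread is positive (sweet potato, chicken breast = 0). There the calories constraint is tight.
Solving gives x3 = 2.097.
Objective = 0.6·2.097 = 1.2582.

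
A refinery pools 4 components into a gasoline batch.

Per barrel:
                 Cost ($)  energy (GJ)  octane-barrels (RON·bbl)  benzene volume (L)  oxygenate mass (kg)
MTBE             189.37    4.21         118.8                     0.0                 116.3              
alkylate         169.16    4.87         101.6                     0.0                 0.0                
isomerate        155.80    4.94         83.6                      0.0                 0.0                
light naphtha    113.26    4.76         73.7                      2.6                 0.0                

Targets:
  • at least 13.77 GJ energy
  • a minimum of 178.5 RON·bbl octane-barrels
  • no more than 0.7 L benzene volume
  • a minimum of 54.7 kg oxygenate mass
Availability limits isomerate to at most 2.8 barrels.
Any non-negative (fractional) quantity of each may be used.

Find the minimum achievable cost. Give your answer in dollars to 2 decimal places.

$450.98

Treat it as an LP. Let x1 = barrels of MTBE, x2 = barrels of alkylate, x3 = barrels of isomerate, x4 = barrels of light naphtha.
Minimise 189.37x1 + 169.16x2 + 155.8x3 + 113.26x4 with:
  4.21x1 + 4.87x2 + 4.94x3 + 4.76x4 ≥ 13.77   (energy)
  118.8x1 + 101.6x2 + 83.6x3 + 73.7x4 ≥ 178.5   (octane-barrels)
  2.6x4 ≤ 0.7   (benzene volume)
  116.3x1 ≥ 54.7   (oxygenate mass)
  x3 ≤ 2.8
  x1, x2, x3, x4 ≥ 0.
At the optimum only MTBE, isomerate, light naphtha are positive (alkylate = 0). There the energy, benzene volume, oxygenate mass constraints are tight.
That vertex is x1 = 0.47034, x3 = 2.1272, x4 = 0.26923.
Objective = 189.37·0.47034 + 155.8·2.1272 + 113.26·0.26923 = 450.9790.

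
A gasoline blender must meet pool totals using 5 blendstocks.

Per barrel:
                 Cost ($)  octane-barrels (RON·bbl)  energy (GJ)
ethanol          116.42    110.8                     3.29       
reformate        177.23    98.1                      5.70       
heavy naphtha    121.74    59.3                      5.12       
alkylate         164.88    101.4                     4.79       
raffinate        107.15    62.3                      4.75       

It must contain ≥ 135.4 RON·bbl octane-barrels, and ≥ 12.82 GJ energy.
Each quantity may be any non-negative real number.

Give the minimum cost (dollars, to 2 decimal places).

$289.19

Set it up as a linear program. Let x1 = barrels of ethanol, x2 = barrels of reformate, x3 = barrels of heavy naphtha, x4 = barrels of alkylate, x5 = barrels of raffinate.
min 116.42x1 + 177.23x2 + 121.74x3 + 164.88x4 + 107.15x5 with:
  110.8x1 + 98.1x2 + 59.3x3 + 101.4x4 + 62.3x5 ≥ 135.4   (octane-barrels)
  3.29x1 + 5.7x2 + 5.12x3 + 4.79x4 + 4.75x5 ≥ 12.82   (energy)
  x1, x2, x3, x4, x5 ≥ 0.
The cheapest feasible vertex uses only raffinate; ethanol, reformate, heavy naphtha, alkylate are not used. Binding constraint: energy.
Solving gives x5 = 2.6989.
Cost = 107.15·2.6989 = 289.1871.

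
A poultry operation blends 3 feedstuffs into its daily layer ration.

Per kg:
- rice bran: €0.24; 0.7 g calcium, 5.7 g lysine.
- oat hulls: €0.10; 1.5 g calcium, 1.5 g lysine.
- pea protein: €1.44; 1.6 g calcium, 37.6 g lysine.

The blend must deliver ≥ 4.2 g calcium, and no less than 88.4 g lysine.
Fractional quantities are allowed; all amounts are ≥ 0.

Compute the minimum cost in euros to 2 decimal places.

Let x1 = kg of rice bran, x2 = kg of oat hulls, x3 = kg of pea protein.
Minimise 0.24x1 + 0.1x2 + 1.44x3 subject to:
  0.7x1 + 1.5x2 + 1.6x3 ≥ 4.2   (calcium)
  5.7x1 + 1.5x2 + 37.6x3 ≥ 88.4   (lysine)
  x1, x2, x3 ≥ 0.
The optimal basis is {oat hulls, pea protein}; rice bran drops out. The calcium and lysine requirements are met with equality.
So oat hulls = 0.3052 kg, pea protein = 2.339 kg.
Total cost: 0.1·0.3052 + 1.44·2.339 = 3.3987.

€3.40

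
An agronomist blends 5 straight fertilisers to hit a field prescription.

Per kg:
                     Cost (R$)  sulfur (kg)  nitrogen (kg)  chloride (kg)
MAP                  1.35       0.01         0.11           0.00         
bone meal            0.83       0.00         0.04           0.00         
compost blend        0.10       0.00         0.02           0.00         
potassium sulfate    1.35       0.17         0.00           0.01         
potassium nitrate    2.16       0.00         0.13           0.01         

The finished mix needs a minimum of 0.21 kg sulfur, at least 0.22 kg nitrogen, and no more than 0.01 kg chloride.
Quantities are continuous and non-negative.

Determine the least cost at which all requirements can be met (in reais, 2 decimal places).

This is a linear program. Let x1 = kg of MAP, x2 = kg of bone meal, x3 = kg of compost blend, x4 = kg of potassium sulfate, x5 = kg of potassium nitrate.
Minimize 1.35x1 + 0.83x2 + 0.1x3 + 1.35x4 + 2.16x5 subject to:
  0.01x1 + 0.17x4 ≥ 0.21   (sulfur)
  0.11x1 + 0.04x2 + 0.02x3 + 0.13x5 ≥ 0.22   (nitrogen)
  0.01x4 + 0.01x5 ≤ 0.01   (chloride)
  x1, x2, x3, x4, x5 ≥ 0.
The cheapest feasible vertex uses only MAP, potassium sulfate; bone meal, compost blend, potassium nitrate are not used. The sulfur and chloride requirements are met with equality.
So MAP = 4 kg, potassium sulfate = 1 kg.
Total cost: 1.35·4 + 1.35·1 = 6.7500.

R$6.75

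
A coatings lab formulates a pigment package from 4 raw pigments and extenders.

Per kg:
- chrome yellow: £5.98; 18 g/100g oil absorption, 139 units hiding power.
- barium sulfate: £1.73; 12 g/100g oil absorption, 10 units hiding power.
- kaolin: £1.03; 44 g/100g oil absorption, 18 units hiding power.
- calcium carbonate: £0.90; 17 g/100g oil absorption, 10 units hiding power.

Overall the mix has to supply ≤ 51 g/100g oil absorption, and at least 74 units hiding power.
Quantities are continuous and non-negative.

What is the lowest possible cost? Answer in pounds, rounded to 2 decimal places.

This is a linear program. Let x1 = kg of chrome yellow, x2 = kg of barium sulfate, x3 = kg of kaolin, x4 = kg of calcium carbonate.
Minimize 5.98x1 + 1.73x2 + 1.03x3 + 0.9x4 with:
  18x1 + 12x2 + 44x3 + 17x4 ≤ 51   (oil absorption)
  139x1 + 10x2 + 18x3 + 10x4 ≥ 74   (hiding power)
  x1, x2, x3, x4 ≥ 0.
The optimal basis is {chrome yellow}; barium sulfate, kaolin, calcium carbonate drop out. There the hiding power constraint is tight.
Optimal quantities: chrome yellow = 0.5324 kg.
Total cost: 5.98·0.5324 = 3.1838.

£3.18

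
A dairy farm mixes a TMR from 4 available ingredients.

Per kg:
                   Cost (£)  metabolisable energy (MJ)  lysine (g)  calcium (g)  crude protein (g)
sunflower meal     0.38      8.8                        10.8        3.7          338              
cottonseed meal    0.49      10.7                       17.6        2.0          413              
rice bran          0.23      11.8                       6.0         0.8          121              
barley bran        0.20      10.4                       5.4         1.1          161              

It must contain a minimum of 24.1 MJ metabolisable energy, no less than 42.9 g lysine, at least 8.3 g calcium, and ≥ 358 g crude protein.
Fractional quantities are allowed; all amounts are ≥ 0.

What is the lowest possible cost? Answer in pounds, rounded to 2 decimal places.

Treat it as an LP. Let x1 = kg of sunflower meal, x2 = kg of cottonseed meal, x3 = kg of rice bran, x4 = kg of barley bran.
Minimize 0.38x1 + 0.49x2 + 0.23x3 + 0.2x4 with:
  8.8x1 + 10.7x2 + 11.8x3 + 10.4x4 ≥ 24.1   (metabolisable energy)
  10.8x1 + 17.6x2 + 6x3 + 5.4x4 ≥ 42.9   (lysine)
  3.7x1 + 2x2 + 0.8x3 + 1.1x4 ≥ 8.3   (calcium)
  338x1 + 413x2 + 121x3 + 161x4 ≥ 358   (crude protein)
  x1, x2, x3, x4 ≥ 0.
At the optimum only sunflower meal, cottonseed meal are positive (rice bran, barley bran = 0). Binding constraints: lysine and calcium.
Optimal quantities: sunflower meal = 1.385 kg, cottonseed meal = 1.588 kg.
Total cost: 0.38·1.385 + 0.49·1.588 = 1.3044.

£1.30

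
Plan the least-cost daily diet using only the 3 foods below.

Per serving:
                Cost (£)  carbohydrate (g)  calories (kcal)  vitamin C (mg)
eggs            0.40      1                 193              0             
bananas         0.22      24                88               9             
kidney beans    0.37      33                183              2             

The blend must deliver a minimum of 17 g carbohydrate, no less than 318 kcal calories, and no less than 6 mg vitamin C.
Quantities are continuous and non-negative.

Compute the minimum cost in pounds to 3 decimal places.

£0.656

Set it up as a linear program. Let x1 = servings of eggs, x2 = servings of bananas, x3 = servings of kidney beans.
Minimize 0.4x1 + 0.22x2 + 0.37x3 with:
  1x1 + 24x2 + 33x3 ≥ 17   (carbohydrate)
  193x1 + 88x2 + 183x3 ≥ 318   (calories)
  9x2 + 2x3 ≥ 6   (vitamin C)
  x1, x2, x3 ≥ 0.
The minimum-cost mix takes nothing from eggs — only bananas, kidney beans. There the calories and vitamin C constraints are tight.
Optimal quantities: bananas = 0.3141 servings, kidney beans = 1.587 servings.
Hence cost = 0.22·0.3141 + 0.37·1.587 = £0.65629.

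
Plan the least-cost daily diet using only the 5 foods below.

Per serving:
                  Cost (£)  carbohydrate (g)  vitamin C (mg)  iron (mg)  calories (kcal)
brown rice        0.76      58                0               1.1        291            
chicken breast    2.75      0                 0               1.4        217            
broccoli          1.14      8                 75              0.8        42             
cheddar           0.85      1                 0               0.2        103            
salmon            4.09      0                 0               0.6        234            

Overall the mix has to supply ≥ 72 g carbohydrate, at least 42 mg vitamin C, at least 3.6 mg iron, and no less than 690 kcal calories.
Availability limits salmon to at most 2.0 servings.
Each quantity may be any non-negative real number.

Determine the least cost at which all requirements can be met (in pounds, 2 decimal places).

£2.82

Let x1 = servings of brown rice, x2 = servings of chicken breast, x3 = servings of broccoli, x4 = servings of cheddar, x5 = servings of salmon.
min 0.76x1 + 2.75x2 + 1.14x3 + 0.85x4 + 4.09x5 subject to:
  58x1 + 8x3 + 1x4 ≥ 72   (carbohydrate)
  75x3 ≥ 42   (vitamin C)
  1.1x1 + 1.4x2 + 0.8x3 + 0.2x4 + 0.6x5 ≥ 3.6   (iron)
  291x1 + 217x2 + 42x3 + 103x4 + 234x5 ≥ 690   (calories)
  x5 ≤ 2
  x1, x2, x3, x4, x5 ≥ 0.
At the optimum only brown rice, broccoli are positive (chicken breast, cheddar, salmon = 0). The vitamin C and iron requirements are met with equality.
That vertex is x1 = 2.865, x3 = 0.56.
Hence cost = 0.76·2.865 + 1.14·0.56 = £2.8158.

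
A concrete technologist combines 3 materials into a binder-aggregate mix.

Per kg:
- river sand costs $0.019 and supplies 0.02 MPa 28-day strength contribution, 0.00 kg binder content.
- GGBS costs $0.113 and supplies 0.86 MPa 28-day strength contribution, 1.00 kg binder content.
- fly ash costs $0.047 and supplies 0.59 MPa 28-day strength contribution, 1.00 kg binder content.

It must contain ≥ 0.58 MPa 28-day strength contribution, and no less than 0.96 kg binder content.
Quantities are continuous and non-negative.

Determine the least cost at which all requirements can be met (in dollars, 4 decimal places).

This is a linear program. Let x1 = kg of river sand, x2 = kg of GGBS, x3 = kg of fly ash.
min 0.019x1 + 0.113x2 + 0.047x3 s.t.:
  0.02x1 + 0.86x2 + 0.59x3 ≥ 0.58   (28-day strength contribution)
  1x2 + 1x3 ≥ 0.96   (binder content)
  x1, x2, x3 ≥ 0.
At the optimum only fly ash is positive (river sand, GGBS = 0). There the 28-day strength contribution constraint is tight.
That vertex is x3 = 0.9831.
Total cost: 0.047·0.9831 = 0.046206.

$0.0462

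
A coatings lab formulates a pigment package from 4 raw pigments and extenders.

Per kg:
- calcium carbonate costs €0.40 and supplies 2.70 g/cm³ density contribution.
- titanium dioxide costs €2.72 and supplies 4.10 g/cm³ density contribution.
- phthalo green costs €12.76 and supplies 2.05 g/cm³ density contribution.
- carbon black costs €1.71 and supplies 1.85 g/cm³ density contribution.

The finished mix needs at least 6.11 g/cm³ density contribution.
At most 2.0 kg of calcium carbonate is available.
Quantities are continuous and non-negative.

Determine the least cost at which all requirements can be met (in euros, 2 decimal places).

Treat it as an LP. Let x1 = kg of calcium carbonate, x2 = kg of titanium dioxide, x3 = kg of phthalo green, x4 = kg of carbon black.
Minimise 0.4x1 + 2.72x2 + 12.76x3 + 1.71x4 subject to:
  2.7x1 + 4.1x2 + 2.05x3 + 1.85x4 ≥ 6.11   (density contribution)
  x1 ≤ 2
  x1, x2, x3, x4 ≥ 0.
The optimal basis is {calcium carbonate, titanium dioxide}; phthalo green, carbon black drop out. There the density contribution and the calcium carbonate cap constraints are tight.
Solving gives x1 = 2, x2 = 0.1732.
Hence cost = 0.4·2 + 2.72·0.1732 = €1.2711.

€1.27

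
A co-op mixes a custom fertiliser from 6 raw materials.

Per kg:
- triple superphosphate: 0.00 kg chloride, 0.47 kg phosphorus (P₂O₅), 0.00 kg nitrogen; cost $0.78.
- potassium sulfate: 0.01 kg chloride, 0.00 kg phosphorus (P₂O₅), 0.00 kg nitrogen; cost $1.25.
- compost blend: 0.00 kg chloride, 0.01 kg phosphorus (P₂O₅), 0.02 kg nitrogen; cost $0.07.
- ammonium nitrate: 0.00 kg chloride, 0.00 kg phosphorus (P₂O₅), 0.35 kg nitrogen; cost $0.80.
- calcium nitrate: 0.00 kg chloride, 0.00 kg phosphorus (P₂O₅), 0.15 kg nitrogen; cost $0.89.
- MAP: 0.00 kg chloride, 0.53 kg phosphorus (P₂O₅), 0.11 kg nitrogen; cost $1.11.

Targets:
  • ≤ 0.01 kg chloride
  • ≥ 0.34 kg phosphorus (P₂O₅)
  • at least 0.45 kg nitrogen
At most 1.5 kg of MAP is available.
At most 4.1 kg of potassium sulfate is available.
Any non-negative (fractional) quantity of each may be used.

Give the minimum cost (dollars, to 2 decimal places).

$1.58

Let x1 = kg of triple superphosphate, x2 = kg of potassium sulfate, x3 = kg of compost blend, x4 = kg of ammonium nitrate, x5 = kg of calcium nitrate, x6 = kg of MAP.
Minimise 0.78x1 + 1.25x2 + 0.07x3 + 0.8x4 + 0.89x5 + 1.11x6 with:
  0.01x2 ≤ 0.01   (chloride)
  0.47x1 + 0.01x3 + 0.53x6 ≥ 0.34   (phosphorus (P₂O₅))
  0.02x3 + 0.35x4 + 0.15x5 + 0.11x6 ≥ 0.45   (nitrogen)
  x6 ≤ 1.5
  x2 ≤ 4.1
  x1, x2, x3, x4, x5, x6 ≥ 0.
The optimal basis is {ammonium nitrate, MAP}; triple superphosphate, potassium sulfate, compost blend, calcium nitrate drop out. Binding constraints: phosphorus (P₂O₅) and nitrogen.
Solving gives x4 = 1.084, x6 = 0.6415.
Objective = 0.8·1.084 + 1.11·0.6415 = 1.5793.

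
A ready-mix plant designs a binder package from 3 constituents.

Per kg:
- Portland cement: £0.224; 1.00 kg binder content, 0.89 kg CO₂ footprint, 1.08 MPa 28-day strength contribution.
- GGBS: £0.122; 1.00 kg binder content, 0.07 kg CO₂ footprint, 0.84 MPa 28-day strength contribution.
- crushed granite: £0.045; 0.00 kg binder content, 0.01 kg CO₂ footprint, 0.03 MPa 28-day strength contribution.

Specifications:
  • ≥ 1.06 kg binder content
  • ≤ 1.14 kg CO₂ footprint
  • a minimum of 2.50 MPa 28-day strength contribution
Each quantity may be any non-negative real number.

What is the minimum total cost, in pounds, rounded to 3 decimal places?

This is a linear program. Let x1 = kg of Portland cement, x2 = kg of GGBS, x3 = kg of crushed granite.
Minimise 0.224x1 + 0.122x2 + 0.045x3 with:
  1x1 + 1x2 ≥ 1.06   (binder content)
  0.89x1 + 0.07x2 + 0.01x3 ≤ 1.14   (CO₂ footprint)
  1.08x1 + 0.84x2 + 0.03x3 ≥ 2.5   (28-day strength contribution)
  x1, x2, x3 ≥ 0.
At the optimum only GGBS is positive (Portland cement, crushed granite = 0). There the 28-day strength contribution constraint is tight.
Optimal quantities: GGBS = 2.976 kg.
Total cost: 0.122·2.976 = 0.36307.

£0.363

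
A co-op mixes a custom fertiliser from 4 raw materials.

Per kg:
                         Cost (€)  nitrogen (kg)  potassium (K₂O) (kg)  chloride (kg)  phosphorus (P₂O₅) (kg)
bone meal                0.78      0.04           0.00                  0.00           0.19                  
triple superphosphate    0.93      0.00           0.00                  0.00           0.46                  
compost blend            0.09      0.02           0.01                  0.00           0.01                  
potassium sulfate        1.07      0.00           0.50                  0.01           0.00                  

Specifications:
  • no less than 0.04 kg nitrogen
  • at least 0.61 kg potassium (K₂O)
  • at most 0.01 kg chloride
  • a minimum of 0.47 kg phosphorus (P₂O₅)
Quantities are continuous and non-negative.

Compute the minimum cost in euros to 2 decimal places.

€2.79

Treat it as an LP. Let x1 = kg of bone meal, x2 = kg of triple superphosphate, x3 = kg of compost blend, x4 = kg of potassium sulfate.
Minimize 0.78x1 + 0.93x2 + 0.09x3 + 1.07x4 s.t.:
  0.04x1 + 0.02x3 ≥ 0.04   (nitrogen)
  0.01x3 + 0.5x4 ≥ 0.61   (potassium (K₂O))
  0.01x4 ≤ 0.01   (chloride)
  0.19x1 + 0.46x2 + 0.01x3 ≥ 0.47   (phosphorus (P₂O₅))
  x1, x2, x3, x4 ≥ 0.
The minimum-cost mix takes nothing from bone meal — only triple superphosphate, compost blend, potassium sulfate. Binding constraints: potassium (K₂O), chloride, phosphorus (P₂O₅).
So triple superphosphate = 0.7826 kg, compost blend = 11 kg, potassium sulfate = 1 kg.
Objective = 0.93·0.7826 + 0.09·11 + 1.07·1 = 2.7878.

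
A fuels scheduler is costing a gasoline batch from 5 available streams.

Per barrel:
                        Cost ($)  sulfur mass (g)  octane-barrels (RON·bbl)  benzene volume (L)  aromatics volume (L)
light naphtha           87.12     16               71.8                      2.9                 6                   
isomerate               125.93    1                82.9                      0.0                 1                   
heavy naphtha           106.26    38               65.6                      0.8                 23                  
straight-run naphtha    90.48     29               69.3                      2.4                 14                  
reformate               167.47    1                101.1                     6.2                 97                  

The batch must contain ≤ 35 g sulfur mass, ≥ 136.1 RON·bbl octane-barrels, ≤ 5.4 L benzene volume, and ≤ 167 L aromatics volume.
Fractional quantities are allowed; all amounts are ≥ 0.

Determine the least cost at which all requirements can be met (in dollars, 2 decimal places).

$165.87

Set it up as a linear program. Let x1 = barrels of light naphtha, x2 = barrels of isomerate, x3 = barrels of heavy naphtha, x4 = barrels of straight-run naphtha, x5 = barrels of reformate.
Minimize 87.12x1 + 125.93x2 + 106.26x3 + 90.48x4 + 167.47x5 subject to:
  16x1 + 1x2 + 38x3 + 29x4 + 1x5 ≤ 35   (sulfur mass)
  71.8x1 + 82.9x2 + 65.6x3 + 69.3x4 + 101.1x5 ≥ 136.1   (octane-barrels)
  2.9x1 + 0.8x3 + 2.4x4 + 6.2x5 ≤ 5.4   (benzene volume)
  6x1 + 1x2 + 23x3 + 14x4 + 97x5 ≤ 167   (aromatics volume)
  x1, x2, x3, x4, x5 ≥ 0.
The optimal basis is {light naphtha, isomerate}; heavy naphtha, straight-run naphtha, reformate drop out. The octane-barrels and benzene volume requirements are met with equality.
That vertex is x1 = 1.862, x2 = 0.02899.
Objective = 87.12·1.862 + 125.93·0.02899 = 165.8682.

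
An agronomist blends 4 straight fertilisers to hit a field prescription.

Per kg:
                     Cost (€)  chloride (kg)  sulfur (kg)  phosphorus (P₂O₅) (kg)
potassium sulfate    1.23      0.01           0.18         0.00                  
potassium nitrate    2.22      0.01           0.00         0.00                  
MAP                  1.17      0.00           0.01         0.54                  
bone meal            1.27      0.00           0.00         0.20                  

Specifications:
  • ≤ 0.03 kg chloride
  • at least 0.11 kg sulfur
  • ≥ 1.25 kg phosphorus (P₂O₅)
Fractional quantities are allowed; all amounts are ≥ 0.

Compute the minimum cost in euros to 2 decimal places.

€3.30

Set it up as a linear program. Let x1 = kg of potassium sulfate, x2 = kg of potassium nitrate, x3 = kg of MAP, x4 = kg of bone meal.
min 1.23x1 + 2.22x2 + 1.17x3 + 1.27x4 s.t.:
  0.01x1 + 0.01x2 ≤ 0.03   (chloride)
  0.18x1 + 0.01x3 ≥ 0.11   (sulfur)
  0.54x3 + 0.2x4 ≥ 1.25   (phosphorus (P₂O₅))
  x1, x2, x3, x4 ≥ 0.
The optimal basis is {potassium sulfate, MAP}; potassium nitrate, bone meal drop out. The sulfur and phosphorus (P₂O₅) requirements are met with equality.
Optimal quantities: potassium sulfate = 0.4825 kg, MAP = 2.315 kg.
Objective = 1.23·0.4825 + 1.17·2.315 = 3.3020.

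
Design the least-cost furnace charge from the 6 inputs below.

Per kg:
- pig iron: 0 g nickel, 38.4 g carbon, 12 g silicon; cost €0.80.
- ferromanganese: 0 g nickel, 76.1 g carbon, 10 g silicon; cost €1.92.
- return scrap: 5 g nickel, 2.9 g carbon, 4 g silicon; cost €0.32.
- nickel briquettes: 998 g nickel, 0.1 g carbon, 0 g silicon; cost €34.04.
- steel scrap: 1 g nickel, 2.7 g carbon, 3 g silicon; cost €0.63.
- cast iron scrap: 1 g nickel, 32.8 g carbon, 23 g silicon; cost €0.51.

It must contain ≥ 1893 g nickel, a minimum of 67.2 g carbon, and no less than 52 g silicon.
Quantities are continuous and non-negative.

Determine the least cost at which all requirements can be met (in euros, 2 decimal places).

€65.64

Let x1 = kg of pig iron, x2 = kg of ferromanganese, x3 = kg of return scrap, x4 = kg of nickel briquettes, x5 = kg of steel scrap, x6 = kg of cast iron scrap.
Minimize 0.8x1 + 1.92x2 + 0.32x3 + 34.04x4 + 0.63x5 + 0.51x6 s.t.:
  5x3 + 998x4 + 1x5 + 1x6 ≥ 1893   (nickel)
  38.4x1 + 76.1x2 + 2.9x3 + 0.1x4 + 2.7x5 + 32.8x6 ≥ 67.2   (carbon)
  12x1 + 10x2 + 4x3 + 3x5 + 23x6 ≥ 52   (silicon)
  x1, x2, x3, x4, x5, x6 ≥ 0.
At the optimum only nickel briquettes, cast iron scrap are positive (pig iron, ferromanganese, return scrap, steel scrap = 0). There the nickel and silicon constraints are tight.
That vertex is x4 = 1.8945, x6 = 2.2609.
Cost = 34.04·1.8945 + 0.51·2.2609 = 65.6418.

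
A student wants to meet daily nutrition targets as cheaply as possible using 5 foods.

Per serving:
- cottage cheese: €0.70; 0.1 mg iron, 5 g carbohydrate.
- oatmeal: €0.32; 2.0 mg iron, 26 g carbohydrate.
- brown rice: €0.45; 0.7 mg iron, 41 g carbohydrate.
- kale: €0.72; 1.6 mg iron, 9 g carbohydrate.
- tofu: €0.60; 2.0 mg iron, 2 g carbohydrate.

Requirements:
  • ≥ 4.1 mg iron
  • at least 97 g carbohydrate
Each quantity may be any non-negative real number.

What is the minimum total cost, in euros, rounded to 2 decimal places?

Let x1 = servings of cottage cheese, x2 = servings of oatmeal, x3 = servings of brown rice, x4 = servings of kale, x5 = servings of tofu.
Minimize 0.7x1 + 0.32x2 + 0.45x3 + 0.72x4 + 0.6x5 with:
  0.1x1 + 2x2 + 0.7x3 + 1.6x4 + 2x5 ≥ 4.1   (iron)
  5x1 + 26x2 + 41x3 + 9x4 + 2x5 ≥ 97   (carbohydrate)
  x1, x2, x3, x4, x5 ≥ 0.
At the optimum only oatmeal, brown rice are positive (cottage cheese, kale, tofu = 0). There the iron and carbohydrate constraints are tight.
So oatmeal = 1.571 servings, brown rice = 1.37 servings.
Hence cost = 0.32·1.571 + 0.45·1.37 = €1.1192.

€1.12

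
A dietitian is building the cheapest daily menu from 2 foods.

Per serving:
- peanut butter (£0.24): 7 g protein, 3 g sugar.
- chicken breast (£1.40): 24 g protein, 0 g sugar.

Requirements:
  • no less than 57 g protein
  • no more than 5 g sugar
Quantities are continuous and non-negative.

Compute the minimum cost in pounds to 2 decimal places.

Let x1 = servings of peanut butter, x2 = servings of chicken breast.
Minimize 0.24x1 + 1.4x2 subject to:
  7x1 + 24x2 ≥ 57   (protein)
  3x1 ≤ 5   (sugar)
  x1, x2 ≥ 0.
Both inputs are positive at the optimum. Binding constraints: protein and sugar.
That vertex is x1 = 1.667, x2 = 1.889.
Cost = 0.24·1.667 + 1.4·1.889 = 3.0447.

£3.04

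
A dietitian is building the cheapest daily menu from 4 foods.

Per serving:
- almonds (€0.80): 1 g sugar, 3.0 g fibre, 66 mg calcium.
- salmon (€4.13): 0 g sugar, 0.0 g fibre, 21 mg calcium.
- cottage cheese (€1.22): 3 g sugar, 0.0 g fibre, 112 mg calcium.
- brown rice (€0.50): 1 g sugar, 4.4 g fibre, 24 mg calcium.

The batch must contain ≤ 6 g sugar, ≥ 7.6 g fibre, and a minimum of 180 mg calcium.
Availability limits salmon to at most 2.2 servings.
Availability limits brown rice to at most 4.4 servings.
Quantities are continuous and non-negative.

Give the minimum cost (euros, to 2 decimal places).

€2.17

Treat it as an LP. Let x1 = servings of almonds, x2 = servings of salmon, x3 = servings of cottage cheese, x4 = servings of brown rice.
min 0.8x1 + 4.13x2 + 1.22x3 + 0.5x4 with:
  1x1 + 3x3 + 1x4 ≤ 6   (sugar)
  3x1 + 4.4x4 ≥ 7.6   (fibre)
  66x1 + 21x2 + 112x3 + 24x4 ≥ 180   (calcium)
  x2 ≤ 2.2
  x4 ≤ 4.4
  x1, x2, x3, x4 ≥ 0.
The optimal basis is {almonds, cottage cheese}; salmon, brown rice drop out. Binding constraints: fibre and calcium.
So almonds = 2.533 servings, cottage cheese = 0.1143 servings.
Total cost: 0.8·2.533 + 1.22·0.1143 = 2.1658.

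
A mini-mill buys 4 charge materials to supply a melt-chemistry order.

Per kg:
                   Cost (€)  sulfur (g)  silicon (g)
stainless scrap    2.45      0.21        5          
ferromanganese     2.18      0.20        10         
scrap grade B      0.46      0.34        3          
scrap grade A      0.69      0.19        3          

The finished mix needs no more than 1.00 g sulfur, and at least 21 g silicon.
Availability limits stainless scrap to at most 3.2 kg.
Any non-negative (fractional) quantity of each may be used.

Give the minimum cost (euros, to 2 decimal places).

€4.18

This is a linear program. Let x1 = kg of stainless scrap, x2 = kg of ferromanganese, x3 = kg of scrap grade B, x4 = kg of scrap grade A.
Minimize 2.45x1 + 2.18x2 + 0.46x3 + 0.69x4 subject to:
  0.21x1 + 0.2x2 + 0.34x3 + 0.19x4 ≤ 1   (sulfur)
  5x1 + 10x2 + 3x3 + 3x4 ≥ 21   (silicon)
  x1 ≤ 3.2
  x1, x2, x3, x4 ≥ 0.
The optimal basis is {ferromanganese, scrap grade B}; stainless scrap, scrap grade A drop out. The sulfur and silicon requirements are met with equality.
Optimal quantities: ferromanganese = 1.479 kg, scrap grade B = 2.071 kg.
Total cost: 2.18·1.479 + 0.46·2.071 = 4.1769.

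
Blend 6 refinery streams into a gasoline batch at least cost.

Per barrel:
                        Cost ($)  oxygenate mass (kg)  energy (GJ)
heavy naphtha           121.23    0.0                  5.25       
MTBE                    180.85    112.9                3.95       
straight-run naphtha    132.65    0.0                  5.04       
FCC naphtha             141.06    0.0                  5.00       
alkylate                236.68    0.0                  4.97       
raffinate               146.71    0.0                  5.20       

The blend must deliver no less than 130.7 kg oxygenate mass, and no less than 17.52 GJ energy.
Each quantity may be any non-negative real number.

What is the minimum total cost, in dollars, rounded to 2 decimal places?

$508.33

Let x1 = barrels of heavy naphtha, x2 = barrels of MTBE, x3 = barrels of straight-run naphtha, x4 = barrels of FCC naphtha, x5 = barrels of alkylate, x6 = barrels of raffinate.
Minimise 121.23x1 + 180.85x2 + 132.65x3 + 141.06x4 + 236.68x5 + 146.71x6 with:
  112.9x2 ≥ 130.7   (oxygenate mass)
  5.25x1 + 3.95x2 + 5.04x3 + 5x4 + 4.97x5 + 5.2x6 ≥ 17.52   (energy)
  x1, x2, x3, x4, x5, x6 ≥ 0.
The cheapest feasible vertex uses only heavy naphtha, MTBE; straight-run naphtha, FCC naphtha, alkylate, raffinate are not used. The oxygenate mass and energy requirements are met with equality.
So heavy naphtha = 2.46614 barrels, MTBE = 1.15766 barrels.
Hence cost = 121.23·2.46614 + 180.85·1.15766 = $508.3330.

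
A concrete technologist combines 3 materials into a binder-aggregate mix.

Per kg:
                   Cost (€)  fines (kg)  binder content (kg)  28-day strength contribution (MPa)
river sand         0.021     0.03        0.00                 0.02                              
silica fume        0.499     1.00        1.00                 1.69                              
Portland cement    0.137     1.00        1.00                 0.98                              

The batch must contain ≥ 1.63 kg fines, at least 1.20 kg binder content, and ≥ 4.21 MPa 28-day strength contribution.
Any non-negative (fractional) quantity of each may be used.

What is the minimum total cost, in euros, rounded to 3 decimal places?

This is a linear program. Let x1 = kg of river sand, x2 = kg of silica fume, x3 = kg of Portland cement.
min 0.021x1 + 0.499x2 + 0.137x3 subject to:
  0.03x1 + 1x2 + 1x3 ≥ 1.63   (fines)
  1x2 + 1x3 ≥ 1.2   (binder content)
  0.02x1 + 1.69x2 + 0.98x3 ≥ 4.21   (28-day strength contribution)
  x1, x2, x3 ≥ 0.
At the optimum only Portland cement is positive (river sand, silica fume = 0). There the 28-day strength contribution constraint is tight.
So Portland cement = 4.296 kg.
Cost = 0.137·4.296 = 0.58855.

€0.589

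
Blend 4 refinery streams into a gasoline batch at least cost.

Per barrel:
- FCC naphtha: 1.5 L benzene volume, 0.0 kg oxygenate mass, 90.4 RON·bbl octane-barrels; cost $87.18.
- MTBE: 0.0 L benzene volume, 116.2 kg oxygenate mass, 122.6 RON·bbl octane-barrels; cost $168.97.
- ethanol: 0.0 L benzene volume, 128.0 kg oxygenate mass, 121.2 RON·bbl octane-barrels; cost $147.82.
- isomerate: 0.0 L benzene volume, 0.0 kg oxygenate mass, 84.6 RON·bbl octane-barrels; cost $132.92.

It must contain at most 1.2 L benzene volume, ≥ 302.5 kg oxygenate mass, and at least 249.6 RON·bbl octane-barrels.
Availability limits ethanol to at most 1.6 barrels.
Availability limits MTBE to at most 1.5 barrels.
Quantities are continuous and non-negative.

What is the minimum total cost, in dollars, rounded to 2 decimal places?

$378.58

Treat it as an LP. Let x1 = barrels of FCC naphtha, x2 = barrels of MTBE, x3 = barrels of ethanol, x4 = barrels of isomerate.
Minimise 87.18x1 + 168.97x2 + 147.82x3 + 132.92x4 with:
  1.5x1 ≤ 1.2   (benzene volume)
  116.2x2 + 128x3 ≥ 302.5   (oxygenate mass)
  90.4x1 + 122.6x2 + 121.2x3 + 84.6x4 ≥ 249.6   (octane-barrels)
  x3 ≤ 1.6
  x2 ≤ 1.5
  x1, x2, x3, x4 ≥ 0.
The minimum-cost mix takes nothing from FCC naphtha, isomerate — only MTBE, ethanol. There the oxygenate mass and the ethanol cap constraints are tight.
So MTBE = 0.8408 barrels, ethanol = 1.6 barrels.
Hence cost = 168.97·0.8408 + 147.82·1.6 = $378.5820.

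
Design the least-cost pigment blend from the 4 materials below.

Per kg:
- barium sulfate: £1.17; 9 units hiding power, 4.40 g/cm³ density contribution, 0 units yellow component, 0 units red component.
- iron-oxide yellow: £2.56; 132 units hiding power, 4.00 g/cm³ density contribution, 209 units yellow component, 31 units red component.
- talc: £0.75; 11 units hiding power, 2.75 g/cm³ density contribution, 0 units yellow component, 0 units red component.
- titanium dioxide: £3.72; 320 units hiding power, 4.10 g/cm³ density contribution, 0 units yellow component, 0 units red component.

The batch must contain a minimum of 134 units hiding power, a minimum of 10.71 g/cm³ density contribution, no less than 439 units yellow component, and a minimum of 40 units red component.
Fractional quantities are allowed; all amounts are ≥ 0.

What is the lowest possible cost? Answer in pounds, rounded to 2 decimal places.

£5.99

Let x1 = kg of barium sulfate, x2 = kg of iron-oxide yellow, x3 = kg of talc, x4 = kg of titanium dioxide.
Minimise 1.17x1 + 2.56x2 + 0.75x3 + 3.72x4 s.t.:
  9x1 + 132x2 + 11x3 + 320x4 ≥ 134   (hiding power)
  4.4x1 + 4x2 + 2.75x3 + 4.1x4 ≥ 10.71   (density contribution)
  209x2 ≥ 439   (yellow component)
  31x2 ≥ 40   (red component)
  x1, x2, x3, x4 ≥ 0.
The optimal basis is {barium sulfate, iron-oxide yellow}; talc, titanium dioxide drop out. There the density contribution and yellow component constraints are tight.
So barium sulfate = 0.5246 kg, iron-oxide yellow = 2.1 kg.
Objective = 1.17·0.5246 + 2.56·2.1 = 5.9898.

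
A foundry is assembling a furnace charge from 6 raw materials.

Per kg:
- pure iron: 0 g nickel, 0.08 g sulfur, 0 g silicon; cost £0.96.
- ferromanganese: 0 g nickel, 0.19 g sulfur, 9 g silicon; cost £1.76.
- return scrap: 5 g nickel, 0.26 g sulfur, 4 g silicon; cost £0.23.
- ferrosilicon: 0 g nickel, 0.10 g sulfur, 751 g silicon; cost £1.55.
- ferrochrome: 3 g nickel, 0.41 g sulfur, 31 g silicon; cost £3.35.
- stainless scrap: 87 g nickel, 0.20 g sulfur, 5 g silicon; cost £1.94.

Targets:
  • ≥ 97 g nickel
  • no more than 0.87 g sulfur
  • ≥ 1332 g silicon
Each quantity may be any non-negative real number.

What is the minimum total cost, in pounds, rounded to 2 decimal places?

£4.90

Let x1 = kg of pure iron, x2 = kg of ferromanganese, x3 = kg of return scrap, x4 = kg of ferrosilicon, x5 = kg of ferrochrome, x6 = kg of stainless scrap.
min 0.96x1 + 1.76x2 + 0.23x3 + 1.55x4 + 3.35x5 + 1.94x6 s.t.:
  5x3 + 3x5 + 87x6 ≥ 97   (nickel)
  0.08x1 + 0.19x2 + 0.26x3 + 0.1x4 + 0.41x5 + 0.2x6 ≤ 0.87   (sulfur)
  9x2 + 4x3 + 751x4 + 31x5 + 5x6 ≥ 1332   (silicon)
  x1, x2, x3, x4, x5, x6 ≥ 0.
The minimum-cost mix takes nothing from pure iron, ferromanganese, return scrap, ferrochrome — only ferrosilicon, stainless scrap. The nickel and silicon requirements are met with equality.
So ferrosilicon = 1.766 kg, stainless scrap = 1.115 kg.
Total cost: 1.55·1.766 + 1.94·1.115 = 4.9004.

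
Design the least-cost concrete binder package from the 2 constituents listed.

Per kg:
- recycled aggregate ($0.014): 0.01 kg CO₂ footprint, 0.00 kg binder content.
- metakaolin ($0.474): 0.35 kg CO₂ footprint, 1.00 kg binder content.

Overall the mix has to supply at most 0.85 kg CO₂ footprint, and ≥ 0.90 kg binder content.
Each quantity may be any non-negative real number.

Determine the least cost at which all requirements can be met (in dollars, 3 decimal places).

Set it up as a linear program. Let x1 = kg of recycled aggregate, x2 = kg of metakaolin.
Minimise 0.014x1 + 0.474x2 subject to:
  0.01x1 + 0.35x2 ≤ 0.85   (CO₂ footprint)
  1x2 ≥ 0.9   (binder content)
  x1, x2 ≥ 0.
The optimal basis is {metakaolin}; recycled aggregate drops out. There the binder content constraint is tight.
So metakaolin = 0.9 kg.
Total cost: 0.474·0.9 = 0.42660.

$0.427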